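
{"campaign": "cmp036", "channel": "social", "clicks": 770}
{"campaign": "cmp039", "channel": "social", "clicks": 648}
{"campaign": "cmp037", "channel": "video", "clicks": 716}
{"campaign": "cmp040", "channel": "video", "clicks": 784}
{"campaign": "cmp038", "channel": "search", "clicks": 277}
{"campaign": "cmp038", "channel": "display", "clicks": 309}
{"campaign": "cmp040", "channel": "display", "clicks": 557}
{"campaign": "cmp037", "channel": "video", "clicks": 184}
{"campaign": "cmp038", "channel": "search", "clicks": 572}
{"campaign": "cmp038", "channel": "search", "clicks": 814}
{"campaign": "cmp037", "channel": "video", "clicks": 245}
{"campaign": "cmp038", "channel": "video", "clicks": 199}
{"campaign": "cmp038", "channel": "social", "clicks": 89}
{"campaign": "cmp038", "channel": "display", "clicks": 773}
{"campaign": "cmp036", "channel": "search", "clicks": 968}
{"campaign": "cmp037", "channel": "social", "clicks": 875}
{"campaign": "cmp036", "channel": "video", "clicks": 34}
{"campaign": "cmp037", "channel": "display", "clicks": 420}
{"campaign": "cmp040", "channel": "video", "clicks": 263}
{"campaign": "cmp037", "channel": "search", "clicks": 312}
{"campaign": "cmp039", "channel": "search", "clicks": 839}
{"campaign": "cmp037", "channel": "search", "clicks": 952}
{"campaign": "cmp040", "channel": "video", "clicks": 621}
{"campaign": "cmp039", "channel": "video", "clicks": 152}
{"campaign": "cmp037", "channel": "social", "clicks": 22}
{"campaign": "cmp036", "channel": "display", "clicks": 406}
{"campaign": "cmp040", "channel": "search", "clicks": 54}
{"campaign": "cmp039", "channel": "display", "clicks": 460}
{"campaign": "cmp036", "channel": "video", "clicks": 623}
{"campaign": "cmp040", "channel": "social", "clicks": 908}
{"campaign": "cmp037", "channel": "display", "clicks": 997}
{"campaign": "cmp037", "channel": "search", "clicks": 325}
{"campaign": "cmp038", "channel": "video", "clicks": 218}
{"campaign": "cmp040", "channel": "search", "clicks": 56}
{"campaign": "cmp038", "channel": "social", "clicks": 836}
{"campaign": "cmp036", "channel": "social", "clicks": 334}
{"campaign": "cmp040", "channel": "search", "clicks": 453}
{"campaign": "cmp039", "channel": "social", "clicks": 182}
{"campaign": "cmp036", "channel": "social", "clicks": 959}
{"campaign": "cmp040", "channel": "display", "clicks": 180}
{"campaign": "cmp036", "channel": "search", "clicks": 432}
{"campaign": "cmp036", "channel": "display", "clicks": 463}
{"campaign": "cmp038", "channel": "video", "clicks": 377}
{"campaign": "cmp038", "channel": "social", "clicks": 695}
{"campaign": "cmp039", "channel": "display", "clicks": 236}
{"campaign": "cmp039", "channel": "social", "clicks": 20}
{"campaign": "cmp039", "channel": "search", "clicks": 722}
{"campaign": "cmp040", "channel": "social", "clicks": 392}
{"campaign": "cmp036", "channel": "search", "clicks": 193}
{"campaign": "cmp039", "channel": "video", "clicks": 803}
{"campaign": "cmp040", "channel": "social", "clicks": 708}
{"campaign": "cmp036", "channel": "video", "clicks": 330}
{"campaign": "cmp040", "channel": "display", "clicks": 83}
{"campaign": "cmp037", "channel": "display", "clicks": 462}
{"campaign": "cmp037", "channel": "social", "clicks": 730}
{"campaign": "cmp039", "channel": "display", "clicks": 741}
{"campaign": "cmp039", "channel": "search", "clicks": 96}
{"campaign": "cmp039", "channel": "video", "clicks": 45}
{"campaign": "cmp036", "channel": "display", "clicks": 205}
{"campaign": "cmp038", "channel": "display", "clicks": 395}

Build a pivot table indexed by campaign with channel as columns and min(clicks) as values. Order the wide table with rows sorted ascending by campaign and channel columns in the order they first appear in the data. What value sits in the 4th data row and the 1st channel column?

20

With rows sorted ascending by campaign, row 4 is campaign=cmp039. channel columns in first-appearance order: social, video, search, display; column 1 is social.
Long rows with campaign=cmp039, channel=social: min(648, 182, 20) = 20.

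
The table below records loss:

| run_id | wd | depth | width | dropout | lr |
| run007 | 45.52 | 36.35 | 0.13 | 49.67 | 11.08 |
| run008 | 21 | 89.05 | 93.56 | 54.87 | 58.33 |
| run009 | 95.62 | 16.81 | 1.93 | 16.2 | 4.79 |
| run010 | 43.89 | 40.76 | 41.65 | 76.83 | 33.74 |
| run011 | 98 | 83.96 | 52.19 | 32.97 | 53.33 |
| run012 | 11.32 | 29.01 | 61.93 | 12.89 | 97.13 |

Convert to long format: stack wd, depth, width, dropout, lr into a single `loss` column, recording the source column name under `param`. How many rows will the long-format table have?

30

6 run_id values × 5 melted columns = 30 rows.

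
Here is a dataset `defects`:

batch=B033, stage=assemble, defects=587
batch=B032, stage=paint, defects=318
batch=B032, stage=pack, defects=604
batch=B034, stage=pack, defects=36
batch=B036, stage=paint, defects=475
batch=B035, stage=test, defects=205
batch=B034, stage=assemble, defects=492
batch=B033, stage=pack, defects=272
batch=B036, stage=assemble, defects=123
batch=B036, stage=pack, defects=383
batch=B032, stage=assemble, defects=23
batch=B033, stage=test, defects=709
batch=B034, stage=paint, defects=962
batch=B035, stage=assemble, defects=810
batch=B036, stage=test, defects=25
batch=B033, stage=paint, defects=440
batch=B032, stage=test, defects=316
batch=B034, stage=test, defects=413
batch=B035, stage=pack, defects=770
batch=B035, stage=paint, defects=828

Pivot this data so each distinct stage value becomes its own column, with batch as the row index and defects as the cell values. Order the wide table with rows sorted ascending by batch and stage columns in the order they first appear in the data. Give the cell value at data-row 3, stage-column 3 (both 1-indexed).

With rows sorted ascending by batch, row 3 is batch=B034. stage columns in first-appearance order: assemble, paint, pack, test; column 3 is pack.
Long rows with batch=B034, stage=pack: defects = 36.

36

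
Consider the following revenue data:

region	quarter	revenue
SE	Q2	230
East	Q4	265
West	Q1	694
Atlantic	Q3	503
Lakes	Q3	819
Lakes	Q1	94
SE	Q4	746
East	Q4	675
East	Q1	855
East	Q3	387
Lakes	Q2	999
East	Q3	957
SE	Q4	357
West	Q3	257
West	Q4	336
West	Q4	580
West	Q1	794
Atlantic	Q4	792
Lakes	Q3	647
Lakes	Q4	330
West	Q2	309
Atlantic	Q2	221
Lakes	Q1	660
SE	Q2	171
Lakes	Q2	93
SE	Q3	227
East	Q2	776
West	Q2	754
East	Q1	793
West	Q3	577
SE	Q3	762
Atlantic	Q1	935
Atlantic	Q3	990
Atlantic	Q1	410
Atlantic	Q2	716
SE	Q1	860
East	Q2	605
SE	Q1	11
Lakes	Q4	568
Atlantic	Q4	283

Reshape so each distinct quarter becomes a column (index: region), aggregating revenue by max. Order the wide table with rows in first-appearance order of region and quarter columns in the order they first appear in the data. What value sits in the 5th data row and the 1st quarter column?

With rows in first-appearance order of region, row 5 is region=Lakes. quarter columns in first-appearance order: Q2, Q4, Q1, Q3; column 1 is Q2.
Long rows with region=Lakes, quarter=Q2: max(999, 93) = 999.

999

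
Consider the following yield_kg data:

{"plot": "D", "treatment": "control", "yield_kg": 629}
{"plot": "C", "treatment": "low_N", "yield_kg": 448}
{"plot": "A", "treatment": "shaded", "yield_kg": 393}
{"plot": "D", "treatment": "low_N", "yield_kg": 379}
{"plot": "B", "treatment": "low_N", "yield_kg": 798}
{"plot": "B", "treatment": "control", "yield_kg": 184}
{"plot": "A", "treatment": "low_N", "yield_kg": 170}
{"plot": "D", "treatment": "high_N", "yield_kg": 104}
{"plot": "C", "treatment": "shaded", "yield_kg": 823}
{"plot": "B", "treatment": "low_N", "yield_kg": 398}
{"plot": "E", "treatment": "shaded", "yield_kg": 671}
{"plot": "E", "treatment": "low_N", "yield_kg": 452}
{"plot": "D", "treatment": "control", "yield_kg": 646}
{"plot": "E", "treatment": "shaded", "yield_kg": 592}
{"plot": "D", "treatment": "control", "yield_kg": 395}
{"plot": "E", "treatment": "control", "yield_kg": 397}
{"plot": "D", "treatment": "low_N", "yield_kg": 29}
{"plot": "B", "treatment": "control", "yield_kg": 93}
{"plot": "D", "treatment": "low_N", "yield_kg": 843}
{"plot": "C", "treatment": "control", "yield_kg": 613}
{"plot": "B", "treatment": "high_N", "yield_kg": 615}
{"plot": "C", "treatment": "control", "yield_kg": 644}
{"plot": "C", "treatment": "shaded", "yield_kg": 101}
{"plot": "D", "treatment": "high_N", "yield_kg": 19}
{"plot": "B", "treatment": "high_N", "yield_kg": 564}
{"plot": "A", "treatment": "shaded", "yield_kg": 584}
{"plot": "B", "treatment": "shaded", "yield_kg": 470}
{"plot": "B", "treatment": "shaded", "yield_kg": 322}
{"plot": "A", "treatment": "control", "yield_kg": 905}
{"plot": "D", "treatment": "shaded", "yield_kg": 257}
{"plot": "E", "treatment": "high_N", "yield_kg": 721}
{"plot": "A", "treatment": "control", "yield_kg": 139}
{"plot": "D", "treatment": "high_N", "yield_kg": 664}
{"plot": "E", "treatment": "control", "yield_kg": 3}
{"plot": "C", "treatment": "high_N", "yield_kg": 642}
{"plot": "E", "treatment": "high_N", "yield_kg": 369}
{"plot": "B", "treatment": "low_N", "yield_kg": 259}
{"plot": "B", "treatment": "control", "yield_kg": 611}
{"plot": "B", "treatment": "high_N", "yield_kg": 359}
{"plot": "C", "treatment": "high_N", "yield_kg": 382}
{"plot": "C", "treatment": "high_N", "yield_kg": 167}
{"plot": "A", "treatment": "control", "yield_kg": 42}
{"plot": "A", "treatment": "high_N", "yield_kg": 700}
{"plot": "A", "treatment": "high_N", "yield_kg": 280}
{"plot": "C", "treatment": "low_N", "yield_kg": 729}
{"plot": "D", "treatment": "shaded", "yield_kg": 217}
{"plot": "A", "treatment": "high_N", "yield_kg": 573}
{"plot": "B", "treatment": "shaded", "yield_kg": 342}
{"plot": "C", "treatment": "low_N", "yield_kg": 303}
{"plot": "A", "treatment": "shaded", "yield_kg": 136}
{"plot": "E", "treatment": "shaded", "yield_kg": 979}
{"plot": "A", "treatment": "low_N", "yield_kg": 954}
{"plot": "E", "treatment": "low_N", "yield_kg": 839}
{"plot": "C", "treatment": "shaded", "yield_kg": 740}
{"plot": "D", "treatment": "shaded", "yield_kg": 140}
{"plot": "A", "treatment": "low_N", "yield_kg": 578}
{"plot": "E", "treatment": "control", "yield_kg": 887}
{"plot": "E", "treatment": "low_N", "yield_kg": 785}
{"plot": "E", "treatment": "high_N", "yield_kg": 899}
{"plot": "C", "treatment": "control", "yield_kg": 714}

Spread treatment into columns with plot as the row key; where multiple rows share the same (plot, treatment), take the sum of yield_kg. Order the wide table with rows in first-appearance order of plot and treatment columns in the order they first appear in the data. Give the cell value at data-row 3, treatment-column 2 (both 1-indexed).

1702

With rows in first-appearance order of plot, row 3 is plot=A. treatment columns in first-appearance order: control, low_N, shaded, high_N; column 2 is low_N.
Long rows with plot=A, treatment=low_N: 170 + 954 + 578 = 1702.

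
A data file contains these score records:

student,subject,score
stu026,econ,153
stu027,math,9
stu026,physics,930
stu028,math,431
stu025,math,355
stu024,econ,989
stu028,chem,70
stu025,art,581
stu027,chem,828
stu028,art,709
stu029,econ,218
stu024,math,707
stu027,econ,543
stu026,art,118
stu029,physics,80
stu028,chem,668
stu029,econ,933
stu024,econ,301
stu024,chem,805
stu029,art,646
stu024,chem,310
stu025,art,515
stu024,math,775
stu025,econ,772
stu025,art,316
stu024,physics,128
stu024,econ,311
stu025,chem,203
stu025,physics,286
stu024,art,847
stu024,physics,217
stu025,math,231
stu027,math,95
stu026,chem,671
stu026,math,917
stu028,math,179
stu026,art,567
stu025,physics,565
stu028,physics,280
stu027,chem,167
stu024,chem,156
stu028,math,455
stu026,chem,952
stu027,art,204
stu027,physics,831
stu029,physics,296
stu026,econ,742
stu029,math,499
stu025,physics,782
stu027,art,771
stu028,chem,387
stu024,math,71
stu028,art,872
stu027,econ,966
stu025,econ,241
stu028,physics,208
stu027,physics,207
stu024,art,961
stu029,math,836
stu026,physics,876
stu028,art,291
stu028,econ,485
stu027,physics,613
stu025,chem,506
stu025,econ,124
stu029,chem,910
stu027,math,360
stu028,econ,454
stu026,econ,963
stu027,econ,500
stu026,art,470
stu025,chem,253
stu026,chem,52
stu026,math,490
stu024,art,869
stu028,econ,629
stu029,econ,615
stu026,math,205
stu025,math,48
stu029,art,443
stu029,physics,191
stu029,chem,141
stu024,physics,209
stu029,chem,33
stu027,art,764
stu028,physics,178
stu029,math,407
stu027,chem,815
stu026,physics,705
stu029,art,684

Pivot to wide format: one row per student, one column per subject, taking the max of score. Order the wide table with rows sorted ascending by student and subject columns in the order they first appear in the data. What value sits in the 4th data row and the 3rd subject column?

With rows sorted ascending by student, row 4 is student=stu027. subject columns in first-appearance order: econ, math, physics, chem, art; column 3 is physics.
Long rows with student=stu027, subject=physics: max(831, 207, 613) = 831.

831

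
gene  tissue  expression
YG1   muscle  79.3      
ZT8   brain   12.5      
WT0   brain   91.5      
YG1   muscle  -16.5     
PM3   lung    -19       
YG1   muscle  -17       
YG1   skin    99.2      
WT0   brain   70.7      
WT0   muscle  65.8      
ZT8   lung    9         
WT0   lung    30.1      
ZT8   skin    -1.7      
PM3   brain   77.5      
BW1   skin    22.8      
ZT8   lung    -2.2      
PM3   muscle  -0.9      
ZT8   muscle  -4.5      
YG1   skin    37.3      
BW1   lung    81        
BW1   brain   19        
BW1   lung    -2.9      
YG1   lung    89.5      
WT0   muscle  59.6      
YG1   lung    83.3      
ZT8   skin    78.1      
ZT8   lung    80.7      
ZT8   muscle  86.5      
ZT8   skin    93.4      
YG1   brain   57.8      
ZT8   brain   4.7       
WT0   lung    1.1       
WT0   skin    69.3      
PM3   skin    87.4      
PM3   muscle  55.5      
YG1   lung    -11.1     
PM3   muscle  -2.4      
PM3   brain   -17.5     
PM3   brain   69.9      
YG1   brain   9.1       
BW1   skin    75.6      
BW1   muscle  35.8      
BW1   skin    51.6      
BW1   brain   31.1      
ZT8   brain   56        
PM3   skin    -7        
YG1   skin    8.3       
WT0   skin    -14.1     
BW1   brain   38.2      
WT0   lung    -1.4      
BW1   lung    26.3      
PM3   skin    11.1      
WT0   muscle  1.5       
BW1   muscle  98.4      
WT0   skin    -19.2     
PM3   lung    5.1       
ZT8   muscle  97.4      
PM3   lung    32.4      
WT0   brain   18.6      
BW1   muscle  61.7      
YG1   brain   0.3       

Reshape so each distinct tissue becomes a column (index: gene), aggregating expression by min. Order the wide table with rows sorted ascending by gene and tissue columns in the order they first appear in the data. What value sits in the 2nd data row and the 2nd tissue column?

With rows sorted ascending by gene, row 2 is gene=PM3. tissue columns in first-appearance order: muscle, brain, lung, skin; column 2 is brain.
Long rows with gene=PM3, tissue=brain: min(77.5, -17.5, 69.9) = -17.5.

-17.5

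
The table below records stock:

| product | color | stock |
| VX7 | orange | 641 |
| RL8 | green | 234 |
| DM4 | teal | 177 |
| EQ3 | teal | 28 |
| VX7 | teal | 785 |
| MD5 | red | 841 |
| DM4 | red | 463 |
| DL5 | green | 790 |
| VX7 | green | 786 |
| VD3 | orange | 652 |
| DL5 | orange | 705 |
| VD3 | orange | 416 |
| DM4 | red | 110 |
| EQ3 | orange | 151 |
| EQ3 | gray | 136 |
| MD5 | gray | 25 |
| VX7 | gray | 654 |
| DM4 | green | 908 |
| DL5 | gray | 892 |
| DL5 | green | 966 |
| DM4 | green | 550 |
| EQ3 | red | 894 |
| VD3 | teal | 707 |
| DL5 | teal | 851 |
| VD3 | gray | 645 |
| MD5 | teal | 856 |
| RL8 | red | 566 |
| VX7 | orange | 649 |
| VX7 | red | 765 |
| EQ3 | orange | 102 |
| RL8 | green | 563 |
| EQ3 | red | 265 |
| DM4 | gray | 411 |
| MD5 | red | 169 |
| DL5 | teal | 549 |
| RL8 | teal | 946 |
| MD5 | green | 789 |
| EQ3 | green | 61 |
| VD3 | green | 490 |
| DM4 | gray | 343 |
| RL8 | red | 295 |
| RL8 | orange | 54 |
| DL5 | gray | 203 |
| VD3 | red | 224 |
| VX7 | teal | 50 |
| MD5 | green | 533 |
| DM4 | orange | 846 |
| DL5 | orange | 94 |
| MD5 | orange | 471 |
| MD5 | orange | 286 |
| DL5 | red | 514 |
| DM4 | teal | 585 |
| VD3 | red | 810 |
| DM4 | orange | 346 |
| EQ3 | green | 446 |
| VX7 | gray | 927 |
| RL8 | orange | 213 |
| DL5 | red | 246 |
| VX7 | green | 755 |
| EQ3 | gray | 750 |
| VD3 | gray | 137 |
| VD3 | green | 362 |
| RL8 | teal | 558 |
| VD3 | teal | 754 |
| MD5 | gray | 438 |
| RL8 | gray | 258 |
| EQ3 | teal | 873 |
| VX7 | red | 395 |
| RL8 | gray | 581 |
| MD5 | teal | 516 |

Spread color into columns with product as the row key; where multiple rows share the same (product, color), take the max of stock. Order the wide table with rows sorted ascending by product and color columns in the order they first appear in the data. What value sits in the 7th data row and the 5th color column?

927

With rows sorted ascending by product, row 7 is product=VX7. color columns in first-appearance order: orange, green, teal, red, gray; column 5 is gray.
Long rows with product=VX7, color=gray: max(654, 927) = 927.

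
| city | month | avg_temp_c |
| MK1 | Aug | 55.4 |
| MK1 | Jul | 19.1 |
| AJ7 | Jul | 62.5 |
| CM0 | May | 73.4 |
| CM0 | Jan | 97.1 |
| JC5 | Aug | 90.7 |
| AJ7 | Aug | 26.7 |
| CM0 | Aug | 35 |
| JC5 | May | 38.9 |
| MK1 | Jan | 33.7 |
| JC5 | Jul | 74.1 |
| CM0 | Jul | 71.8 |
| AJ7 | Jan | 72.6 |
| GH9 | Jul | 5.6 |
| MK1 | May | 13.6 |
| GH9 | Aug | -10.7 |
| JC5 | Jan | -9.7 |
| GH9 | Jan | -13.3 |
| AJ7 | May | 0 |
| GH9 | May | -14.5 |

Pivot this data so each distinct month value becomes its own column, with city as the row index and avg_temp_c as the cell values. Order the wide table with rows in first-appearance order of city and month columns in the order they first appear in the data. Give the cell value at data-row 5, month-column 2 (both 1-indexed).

5.6

With rows in first-appearance order of city, row 5 is city=GH9. month columns in first-appearance order: Aug, Jul, May, Jan; column 2 is Jul.
Long rows with city=GH9, month=Jul: avg_temp_c = 5.6.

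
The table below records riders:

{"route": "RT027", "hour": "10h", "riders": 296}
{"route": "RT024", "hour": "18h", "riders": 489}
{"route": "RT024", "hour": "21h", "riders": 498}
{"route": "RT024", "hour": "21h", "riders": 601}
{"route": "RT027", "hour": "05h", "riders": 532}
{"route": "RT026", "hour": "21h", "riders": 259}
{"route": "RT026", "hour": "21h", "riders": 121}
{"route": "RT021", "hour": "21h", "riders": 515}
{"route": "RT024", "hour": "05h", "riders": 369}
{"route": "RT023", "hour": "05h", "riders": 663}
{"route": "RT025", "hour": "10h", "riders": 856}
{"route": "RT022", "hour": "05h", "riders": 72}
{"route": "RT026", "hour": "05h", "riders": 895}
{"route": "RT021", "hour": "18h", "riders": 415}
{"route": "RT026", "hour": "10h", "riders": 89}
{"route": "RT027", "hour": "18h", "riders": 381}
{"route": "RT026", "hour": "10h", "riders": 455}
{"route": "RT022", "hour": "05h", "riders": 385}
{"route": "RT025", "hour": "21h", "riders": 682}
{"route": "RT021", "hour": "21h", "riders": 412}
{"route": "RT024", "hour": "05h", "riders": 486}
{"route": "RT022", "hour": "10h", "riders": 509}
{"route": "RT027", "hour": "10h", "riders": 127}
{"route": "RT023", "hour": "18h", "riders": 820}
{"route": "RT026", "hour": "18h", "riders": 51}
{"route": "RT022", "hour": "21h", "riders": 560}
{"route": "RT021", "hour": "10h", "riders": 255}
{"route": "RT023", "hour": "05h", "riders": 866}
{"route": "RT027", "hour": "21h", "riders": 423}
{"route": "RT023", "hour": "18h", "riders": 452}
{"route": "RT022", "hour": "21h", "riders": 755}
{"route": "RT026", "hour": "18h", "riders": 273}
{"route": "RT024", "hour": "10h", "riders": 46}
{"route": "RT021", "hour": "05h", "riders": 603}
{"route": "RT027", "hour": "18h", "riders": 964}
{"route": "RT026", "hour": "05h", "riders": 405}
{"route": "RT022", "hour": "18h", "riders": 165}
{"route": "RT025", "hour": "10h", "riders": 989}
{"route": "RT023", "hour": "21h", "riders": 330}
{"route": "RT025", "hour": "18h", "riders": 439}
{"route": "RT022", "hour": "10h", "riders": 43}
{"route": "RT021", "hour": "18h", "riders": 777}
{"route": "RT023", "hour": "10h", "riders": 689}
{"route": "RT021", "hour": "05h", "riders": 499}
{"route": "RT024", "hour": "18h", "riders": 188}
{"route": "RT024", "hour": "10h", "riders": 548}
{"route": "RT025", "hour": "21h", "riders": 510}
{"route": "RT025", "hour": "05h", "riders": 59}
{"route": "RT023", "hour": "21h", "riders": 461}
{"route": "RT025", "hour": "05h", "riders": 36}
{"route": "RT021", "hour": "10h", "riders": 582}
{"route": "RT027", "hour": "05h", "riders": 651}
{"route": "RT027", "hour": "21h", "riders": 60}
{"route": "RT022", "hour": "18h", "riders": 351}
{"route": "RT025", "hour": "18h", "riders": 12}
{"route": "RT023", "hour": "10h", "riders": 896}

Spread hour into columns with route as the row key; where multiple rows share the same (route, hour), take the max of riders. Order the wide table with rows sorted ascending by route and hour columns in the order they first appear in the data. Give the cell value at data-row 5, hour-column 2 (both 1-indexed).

439

With rows sorted ascending by route, row 5 is route=RT025. hour columns in first-appearance order: 10h, 18h, 21h, 05h; column 2 is 18h.
Long rows with route=RT025, hour=18h: max(439, 12) = 439.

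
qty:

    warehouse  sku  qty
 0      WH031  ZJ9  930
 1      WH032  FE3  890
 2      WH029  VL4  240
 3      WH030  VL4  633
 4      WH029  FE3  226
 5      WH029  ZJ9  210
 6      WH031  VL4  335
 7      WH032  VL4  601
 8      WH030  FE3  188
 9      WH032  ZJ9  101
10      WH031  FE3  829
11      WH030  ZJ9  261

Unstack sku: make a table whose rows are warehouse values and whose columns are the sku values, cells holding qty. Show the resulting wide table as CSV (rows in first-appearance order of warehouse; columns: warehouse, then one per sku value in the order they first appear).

Columns: warehouse plus the 3 distinct sku values (ZJ9, FE3, VL4).
For example, row WH031 column ZJ9 takes qty=930 from the long row (WH031, ZJ9).

warehouse,ZJ9,FE3,VL4
WH031,930,829,335
WH032,101,890,601
WH029,210,226,240
WH030,261,188,633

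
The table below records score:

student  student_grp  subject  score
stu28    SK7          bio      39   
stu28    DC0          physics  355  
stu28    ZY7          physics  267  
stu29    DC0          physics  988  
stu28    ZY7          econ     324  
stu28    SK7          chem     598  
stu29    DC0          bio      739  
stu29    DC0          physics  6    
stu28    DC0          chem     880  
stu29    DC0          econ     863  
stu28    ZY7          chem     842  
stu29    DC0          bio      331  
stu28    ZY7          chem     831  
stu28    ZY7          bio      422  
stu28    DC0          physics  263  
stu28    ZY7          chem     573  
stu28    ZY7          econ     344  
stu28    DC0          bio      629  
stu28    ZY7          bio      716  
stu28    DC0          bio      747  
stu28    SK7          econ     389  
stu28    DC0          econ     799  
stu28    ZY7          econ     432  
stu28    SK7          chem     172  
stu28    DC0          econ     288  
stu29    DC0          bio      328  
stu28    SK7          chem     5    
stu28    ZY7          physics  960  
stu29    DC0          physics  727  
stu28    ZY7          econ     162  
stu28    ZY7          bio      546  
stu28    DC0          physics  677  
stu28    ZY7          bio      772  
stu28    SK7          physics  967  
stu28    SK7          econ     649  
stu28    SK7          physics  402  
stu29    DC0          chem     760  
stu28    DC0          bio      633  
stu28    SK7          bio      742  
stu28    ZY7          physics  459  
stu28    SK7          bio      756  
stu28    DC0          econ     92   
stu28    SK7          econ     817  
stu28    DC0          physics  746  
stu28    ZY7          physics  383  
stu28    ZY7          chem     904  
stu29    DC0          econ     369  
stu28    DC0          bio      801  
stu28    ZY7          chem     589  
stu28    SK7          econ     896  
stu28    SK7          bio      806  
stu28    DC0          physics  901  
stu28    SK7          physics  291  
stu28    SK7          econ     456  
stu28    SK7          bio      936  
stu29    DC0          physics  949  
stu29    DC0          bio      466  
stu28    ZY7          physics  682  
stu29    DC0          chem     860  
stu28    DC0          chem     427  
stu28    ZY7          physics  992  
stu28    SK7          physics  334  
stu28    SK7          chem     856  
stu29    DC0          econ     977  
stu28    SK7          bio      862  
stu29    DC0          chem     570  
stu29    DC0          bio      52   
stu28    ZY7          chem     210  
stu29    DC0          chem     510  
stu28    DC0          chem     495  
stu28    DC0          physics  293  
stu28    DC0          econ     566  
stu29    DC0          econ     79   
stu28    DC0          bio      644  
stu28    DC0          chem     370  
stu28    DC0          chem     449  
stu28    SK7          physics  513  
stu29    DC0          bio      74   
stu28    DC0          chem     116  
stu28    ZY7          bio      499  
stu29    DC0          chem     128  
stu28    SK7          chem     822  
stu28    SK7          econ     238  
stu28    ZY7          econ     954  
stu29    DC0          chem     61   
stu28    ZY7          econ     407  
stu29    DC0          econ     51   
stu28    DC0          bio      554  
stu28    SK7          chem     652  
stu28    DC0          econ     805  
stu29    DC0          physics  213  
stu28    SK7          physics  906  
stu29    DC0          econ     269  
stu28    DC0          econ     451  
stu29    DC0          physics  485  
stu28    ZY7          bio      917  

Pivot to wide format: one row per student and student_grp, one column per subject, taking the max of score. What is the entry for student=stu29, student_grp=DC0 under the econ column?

Rows with student=stu29, student_grp=DC0 and subject=econ: score values are 863, 369, 977, 79, 51, 269.
max(863, 369, 977, 79, 51, 269) = 977.

977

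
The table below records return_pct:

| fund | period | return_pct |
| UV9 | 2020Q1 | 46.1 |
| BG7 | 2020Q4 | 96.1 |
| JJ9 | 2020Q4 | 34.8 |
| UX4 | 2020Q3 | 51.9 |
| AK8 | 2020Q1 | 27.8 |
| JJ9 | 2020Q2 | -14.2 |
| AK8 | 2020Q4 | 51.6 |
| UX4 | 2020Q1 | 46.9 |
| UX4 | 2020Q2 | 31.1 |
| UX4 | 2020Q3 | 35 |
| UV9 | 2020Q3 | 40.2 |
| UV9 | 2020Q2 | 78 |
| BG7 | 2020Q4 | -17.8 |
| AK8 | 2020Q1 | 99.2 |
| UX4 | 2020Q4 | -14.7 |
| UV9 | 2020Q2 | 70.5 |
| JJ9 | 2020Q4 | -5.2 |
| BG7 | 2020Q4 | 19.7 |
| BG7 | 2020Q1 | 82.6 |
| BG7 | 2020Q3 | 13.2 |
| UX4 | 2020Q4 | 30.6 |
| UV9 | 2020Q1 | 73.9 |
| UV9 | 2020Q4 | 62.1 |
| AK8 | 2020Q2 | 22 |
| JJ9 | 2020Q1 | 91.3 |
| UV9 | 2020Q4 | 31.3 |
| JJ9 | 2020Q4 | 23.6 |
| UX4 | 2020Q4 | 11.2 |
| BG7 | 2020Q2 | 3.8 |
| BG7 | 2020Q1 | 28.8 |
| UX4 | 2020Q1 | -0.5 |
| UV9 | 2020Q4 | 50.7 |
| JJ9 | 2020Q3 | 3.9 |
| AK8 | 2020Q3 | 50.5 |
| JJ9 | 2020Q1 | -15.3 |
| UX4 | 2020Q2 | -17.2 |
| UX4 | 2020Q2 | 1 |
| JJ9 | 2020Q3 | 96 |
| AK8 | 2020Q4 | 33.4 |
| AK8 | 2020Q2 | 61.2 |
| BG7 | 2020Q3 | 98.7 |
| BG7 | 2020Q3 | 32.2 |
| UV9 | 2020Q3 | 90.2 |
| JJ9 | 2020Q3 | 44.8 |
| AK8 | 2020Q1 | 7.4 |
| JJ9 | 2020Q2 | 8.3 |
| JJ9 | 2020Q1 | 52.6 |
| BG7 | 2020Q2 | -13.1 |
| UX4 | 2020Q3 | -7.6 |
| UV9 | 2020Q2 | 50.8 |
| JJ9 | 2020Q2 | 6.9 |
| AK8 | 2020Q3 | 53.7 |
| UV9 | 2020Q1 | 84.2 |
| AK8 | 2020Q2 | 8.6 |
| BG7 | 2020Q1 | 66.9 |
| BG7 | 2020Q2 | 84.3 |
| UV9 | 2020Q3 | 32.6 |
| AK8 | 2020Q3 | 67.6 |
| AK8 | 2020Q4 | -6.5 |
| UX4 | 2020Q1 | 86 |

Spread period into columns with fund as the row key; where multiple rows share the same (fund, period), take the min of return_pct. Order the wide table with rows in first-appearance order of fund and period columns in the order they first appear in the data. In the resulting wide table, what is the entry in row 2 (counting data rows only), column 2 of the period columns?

With rows in first-appearance order of fund, row 2 is fund=BG7. period columns in first-appearance order: 2020Q1, 2020Q4, 2020Q3, 2020Q2; column 2 is 2020Q4.
Long rows with fund=BG7, period=2020Q4: min(96.1, -17.8, 19.7) = -17.8.

-17.8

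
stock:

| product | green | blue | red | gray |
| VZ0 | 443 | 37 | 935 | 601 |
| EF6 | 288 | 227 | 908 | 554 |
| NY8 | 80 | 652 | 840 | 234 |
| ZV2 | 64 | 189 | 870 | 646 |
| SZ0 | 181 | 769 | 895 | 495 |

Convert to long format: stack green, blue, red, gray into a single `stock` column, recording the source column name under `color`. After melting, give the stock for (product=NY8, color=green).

Unpivoting turns each (product, wide-column) pair into one long row.
The wide cell at row NY8, column green holds 80, so the long row (NY8, green) has stock=80.

80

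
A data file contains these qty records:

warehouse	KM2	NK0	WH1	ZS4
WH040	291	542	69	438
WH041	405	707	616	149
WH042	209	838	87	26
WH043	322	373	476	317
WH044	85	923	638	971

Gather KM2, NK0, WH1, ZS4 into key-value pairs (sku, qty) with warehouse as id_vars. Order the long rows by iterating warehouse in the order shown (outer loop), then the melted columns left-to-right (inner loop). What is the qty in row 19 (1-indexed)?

638

20 rows total (5 × 4). Row 19: index ⌊(19-1)/4⌋ = 4 into warehouse → WH044; (19-1) mod 4 = 2 into the melted columns → WH1.
So row 19 is (WH044, WH1, 638); qty = 638.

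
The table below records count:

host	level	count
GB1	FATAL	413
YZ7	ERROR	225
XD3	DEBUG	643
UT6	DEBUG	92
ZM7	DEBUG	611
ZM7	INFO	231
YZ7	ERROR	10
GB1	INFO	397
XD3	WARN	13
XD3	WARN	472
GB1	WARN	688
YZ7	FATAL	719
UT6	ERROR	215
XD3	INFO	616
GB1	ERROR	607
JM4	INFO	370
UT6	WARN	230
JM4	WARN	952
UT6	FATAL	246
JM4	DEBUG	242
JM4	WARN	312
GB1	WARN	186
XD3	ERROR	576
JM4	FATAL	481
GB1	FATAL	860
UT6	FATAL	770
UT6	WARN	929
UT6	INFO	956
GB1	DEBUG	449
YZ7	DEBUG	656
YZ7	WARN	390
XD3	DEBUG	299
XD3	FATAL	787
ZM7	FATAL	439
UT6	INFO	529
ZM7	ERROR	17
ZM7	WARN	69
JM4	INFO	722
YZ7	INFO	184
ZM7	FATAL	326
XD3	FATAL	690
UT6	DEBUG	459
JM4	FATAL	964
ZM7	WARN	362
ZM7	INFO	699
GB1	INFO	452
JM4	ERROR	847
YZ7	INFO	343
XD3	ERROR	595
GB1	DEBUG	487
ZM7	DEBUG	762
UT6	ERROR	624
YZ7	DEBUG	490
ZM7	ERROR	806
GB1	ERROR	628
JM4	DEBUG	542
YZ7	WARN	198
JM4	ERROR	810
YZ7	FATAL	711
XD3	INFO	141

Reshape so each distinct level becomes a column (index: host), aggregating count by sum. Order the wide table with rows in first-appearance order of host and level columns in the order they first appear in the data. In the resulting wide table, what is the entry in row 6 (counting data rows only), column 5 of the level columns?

With rows in first-appearance order of host, row 6 is host=JM4. level columns in first-appearance order: FATAL, ERROR, DEBUG, INFO, WARN; column 5 is WARN.
Long rows with host=JM4, level=WARN: 952 + 312 = 1264.

1264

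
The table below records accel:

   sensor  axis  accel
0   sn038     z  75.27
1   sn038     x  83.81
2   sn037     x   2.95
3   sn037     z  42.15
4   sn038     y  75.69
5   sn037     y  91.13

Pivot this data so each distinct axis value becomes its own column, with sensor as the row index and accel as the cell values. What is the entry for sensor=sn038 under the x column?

Wide layout: rows indexed by sensor, columns are the 3 distinct axis values (z, x, y).
Cell (sensor=sn038, axis=x) draws from the long row where sensor=sn038 and axis=x, which has accel=83.81.

83.81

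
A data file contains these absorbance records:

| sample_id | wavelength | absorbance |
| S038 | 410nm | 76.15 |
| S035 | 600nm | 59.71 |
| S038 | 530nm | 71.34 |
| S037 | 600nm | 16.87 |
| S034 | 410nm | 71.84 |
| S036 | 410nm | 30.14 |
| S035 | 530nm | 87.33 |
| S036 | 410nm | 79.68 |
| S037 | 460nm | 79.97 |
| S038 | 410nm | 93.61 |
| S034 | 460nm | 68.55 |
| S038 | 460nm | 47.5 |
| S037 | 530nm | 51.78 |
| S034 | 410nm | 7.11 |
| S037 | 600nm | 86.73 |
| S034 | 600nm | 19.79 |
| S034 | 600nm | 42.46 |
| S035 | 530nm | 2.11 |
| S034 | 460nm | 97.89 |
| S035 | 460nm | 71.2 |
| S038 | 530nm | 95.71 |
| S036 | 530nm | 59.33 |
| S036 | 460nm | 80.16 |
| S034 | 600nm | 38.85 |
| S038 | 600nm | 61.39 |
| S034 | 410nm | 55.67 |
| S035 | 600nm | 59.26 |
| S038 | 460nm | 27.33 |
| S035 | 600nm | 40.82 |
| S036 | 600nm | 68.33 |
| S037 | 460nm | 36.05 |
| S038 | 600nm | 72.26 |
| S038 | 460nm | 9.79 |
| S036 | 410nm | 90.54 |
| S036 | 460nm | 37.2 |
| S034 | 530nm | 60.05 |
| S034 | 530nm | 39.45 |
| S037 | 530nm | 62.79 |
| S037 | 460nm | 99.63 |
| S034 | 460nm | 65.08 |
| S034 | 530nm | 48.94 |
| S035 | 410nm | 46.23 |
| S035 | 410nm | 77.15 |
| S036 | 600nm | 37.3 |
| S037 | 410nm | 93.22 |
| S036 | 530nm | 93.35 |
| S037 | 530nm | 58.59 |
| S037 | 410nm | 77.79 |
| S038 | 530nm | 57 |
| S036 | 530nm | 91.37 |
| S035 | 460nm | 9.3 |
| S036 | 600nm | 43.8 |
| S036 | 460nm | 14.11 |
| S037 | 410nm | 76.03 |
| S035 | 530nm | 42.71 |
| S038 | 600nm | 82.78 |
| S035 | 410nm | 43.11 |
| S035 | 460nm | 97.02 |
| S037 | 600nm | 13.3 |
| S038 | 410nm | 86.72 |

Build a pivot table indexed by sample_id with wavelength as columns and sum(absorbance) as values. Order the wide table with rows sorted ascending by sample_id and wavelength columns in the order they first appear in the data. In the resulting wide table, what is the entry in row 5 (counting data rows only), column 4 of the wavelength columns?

With rows sorted ascending by sample_id, row 5 is sample_id=S038. wavelength columns in first-appearance order: 410nm, 600nm, 530nm, 460nm; column 4 is 460nm.
Long rows with sample_id=S038, wavelength=460nm: 47.5 + 27.33 + 9.79 = 84.62.

84.62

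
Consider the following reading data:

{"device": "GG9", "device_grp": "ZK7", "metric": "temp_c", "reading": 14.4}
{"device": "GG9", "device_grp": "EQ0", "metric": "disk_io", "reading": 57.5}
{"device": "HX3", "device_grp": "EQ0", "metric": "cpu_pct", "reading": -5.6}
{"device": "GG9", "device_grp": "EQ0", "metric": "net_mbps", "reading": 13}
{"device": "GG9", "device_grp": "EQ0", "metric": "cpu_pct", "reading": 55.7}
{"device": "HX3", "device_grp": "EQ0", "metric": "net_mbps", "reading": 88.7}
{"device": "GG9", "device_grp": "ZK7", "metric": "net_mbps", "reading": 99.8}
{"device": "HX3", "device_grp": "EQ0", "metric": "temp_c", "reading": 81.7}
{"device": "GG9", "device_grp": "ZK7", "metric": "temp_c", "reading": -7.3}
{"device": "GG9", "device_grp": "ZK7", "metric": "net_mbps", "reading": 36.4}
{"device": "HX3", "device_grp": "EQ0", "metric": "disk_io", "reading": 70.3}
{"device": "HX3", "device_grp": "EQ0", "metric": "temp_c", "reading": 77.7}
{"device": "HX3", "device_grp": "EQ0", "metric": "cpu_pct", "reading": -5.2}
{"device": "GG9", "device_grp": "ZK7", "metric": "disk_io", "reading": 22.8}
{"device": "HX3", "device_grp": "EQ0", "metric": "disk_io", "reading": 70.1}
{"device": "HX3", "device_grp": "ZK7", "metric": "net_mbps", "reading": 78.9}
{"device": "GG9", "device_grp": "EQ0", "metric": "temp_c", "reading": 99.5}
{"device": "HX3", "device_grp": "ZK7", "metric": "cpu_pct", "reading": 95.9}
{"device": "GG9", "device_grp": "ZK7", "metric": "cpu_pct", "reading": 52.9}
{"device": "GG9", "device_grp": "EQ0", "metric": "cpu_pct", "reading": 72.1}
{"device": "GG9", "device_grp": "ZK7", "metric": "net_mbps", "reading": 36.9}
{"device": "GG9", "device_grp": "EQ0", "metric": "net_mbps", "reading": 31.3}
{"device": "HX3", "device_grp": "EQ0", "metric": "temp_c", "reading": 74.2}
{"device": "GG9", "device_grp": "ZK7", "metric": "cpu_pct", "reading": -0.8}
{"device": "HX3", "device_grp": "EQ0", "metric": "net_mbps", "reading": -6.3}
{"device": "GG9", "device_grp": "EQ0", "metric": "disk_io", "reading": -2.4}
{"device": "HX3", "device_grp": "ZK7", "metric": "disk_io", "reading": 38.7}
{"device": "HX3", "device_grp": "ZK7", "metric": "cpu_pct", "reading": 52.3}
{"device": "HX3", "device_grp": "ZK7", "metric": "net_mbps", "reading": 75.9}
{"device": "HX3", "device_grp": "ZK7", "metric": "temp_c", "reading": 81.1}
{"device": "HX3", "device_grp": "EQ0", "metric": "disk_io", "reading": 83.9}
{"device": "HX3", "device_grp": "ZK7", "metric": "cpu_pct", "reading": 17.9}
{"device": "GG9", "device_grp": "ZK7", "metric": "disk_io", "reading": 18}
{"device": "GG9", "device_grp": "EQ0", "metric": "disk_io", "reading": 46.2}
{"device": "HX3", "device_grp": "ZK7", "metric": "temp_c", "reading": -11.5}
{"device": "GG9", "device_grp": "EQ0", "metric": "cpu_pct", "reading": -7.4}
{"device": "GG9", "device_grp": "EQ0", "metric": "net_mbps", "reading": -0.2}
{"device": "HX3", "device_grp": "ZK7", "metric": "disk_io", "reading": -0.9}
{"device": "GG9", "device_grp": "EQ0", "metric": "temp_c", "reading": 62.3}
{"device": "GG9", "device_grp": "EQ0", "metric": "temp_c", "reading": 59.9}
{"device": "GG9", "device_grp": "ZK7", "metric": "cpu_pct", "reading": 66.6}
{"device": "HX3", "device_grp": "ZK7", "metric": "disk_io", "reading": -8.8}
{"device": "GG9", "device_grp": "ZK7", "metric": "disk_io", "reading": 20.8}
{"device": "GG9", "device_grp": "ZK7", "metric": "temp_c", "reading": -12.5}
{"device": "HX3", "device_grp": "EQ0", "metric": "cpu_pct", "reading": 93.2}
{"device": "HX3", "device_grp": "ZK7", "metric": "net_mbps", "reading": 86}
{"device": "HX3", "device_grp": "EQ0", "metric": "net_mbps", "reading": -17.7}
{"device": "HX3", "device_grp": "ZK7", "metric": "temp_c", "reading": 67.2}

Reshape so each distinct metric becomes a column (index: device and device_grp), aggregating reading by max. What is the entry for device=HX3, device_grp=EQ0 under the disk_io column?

Rows with device=HX3, device_grp=EQ0 and metric=disk_io: reading values are 70.3, 70.1, 83.9.
max(70.3, 70.1, 83.9) = 83.9.

83.9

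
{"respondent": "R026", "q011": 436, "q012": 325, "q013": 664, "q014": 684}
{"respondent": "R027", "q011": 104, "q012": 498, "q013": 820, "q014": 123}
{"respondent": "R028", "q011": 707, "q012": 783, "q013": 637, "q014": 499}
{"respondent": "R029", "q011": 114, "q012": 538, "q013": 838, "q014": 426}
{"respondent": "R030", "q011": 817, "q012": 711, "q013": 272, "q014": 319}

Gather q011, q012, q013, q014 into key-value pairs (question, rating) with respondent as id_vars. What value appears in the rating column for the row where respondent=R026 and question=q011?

436

Unpivoting turns each (respondent, wide-column) pair into one long row.
The wide cell at row R026, column q011 holds 436, so the long row (R026, q011) has rating=436.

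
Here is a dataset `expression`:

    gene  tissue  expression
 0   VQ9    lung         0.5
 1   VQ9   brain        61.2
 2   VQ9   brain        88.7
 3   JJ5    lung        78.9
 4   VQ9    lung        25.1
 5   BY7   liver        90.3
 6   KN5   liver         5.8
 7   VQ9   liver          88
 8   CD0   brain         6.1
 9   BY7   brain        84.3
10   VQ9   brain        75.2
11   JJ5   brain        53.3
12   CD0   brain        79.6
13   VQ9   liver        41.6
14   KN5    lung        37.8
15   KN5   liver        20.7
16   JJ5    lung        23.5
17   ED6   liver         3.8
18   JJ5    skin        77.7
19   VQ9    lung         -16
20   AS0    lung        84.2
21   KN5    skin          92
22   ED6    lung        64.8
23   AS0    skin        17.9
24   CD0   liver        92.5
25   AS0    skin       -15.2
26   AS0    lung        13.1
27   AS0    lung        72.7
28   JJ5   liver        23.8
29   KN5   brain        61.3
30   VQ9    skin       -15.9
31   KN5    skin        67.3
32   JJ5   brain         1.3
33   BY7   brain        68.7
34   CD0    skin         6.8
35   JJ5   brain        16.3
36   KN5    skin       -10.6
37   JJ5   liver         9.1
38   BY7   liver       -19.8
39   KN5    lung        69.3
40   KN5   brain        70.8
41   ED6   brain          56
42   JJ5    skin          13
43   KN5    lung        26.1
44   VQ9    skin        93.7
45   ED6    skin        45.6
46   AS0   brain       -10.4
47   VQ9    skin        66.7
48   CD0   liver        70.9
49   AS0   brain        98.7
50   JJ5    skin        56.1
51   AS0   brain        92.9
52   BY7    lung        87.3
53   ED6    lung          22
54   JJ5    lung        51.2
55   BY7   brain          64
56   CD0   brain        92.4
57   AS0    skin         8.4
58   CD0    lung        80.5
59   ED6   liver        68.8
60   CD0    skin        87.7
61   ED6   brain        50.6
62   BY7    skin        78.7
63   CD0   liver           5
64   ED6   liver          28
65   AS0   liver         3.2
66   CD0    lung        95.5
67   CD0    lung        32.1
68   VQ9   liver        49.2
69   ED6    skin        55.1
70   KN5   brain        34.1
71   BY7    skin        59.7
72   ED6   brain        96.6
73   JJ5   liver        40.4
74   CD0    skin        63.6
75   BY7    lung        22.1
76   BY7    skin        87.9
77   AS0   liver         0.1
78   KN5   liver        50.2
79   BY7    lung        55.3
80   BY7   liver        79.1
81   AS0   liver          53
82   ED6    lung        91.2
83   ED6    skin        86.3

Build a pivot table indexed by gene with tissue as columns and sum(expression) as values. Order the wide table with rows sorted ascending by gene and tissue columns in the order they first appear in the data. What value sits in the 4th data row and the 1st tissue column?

With rows sorted ascending by gene, row 4 is gene=ED6. tissue columns in first-appearance order: lung, brain, liver, skin; column 1 is lung.
Long rows with gene=ED6, tissue=lung: 64.8 + 22 + 91.2 = 178.

178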